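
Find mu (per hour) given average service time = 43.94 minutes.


mu = 60 / avg_service_time = 60 / 43.94 = 1.37 per hour

1.37 per hour


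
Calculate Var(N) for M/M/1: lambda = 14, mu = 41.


rho = 14/41; Var(N) = rho/(1-rho)^2 = 0.79

0.79


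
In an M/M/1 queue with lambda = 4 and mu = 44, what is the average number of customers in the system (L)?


rho = 4/44; L = rho/(1-rho) = 0.1

0.1


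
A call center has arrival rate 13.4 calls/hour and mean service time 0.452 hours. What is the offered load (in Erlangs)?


Offered load a = lambda * E[S] = 13.4 * 0.452 = 6.06 Erlangs

6.06 Erlangs


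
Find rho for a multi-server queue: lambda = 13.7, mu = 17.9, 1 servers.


rho = lambda / (c * mu) = 13.7 / (1 * 17.9) = 0.7654

0.7654


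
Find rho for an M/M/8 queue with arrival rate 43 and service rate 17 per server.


rho = lambda/(c*mu) = 43/(8*17) = 0.3162

0.3162


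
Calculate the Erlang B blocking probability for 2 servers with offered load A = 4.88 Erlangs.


B(N,A) = (A^N/N!) / sum(A^k/k!, k=0..N) with N=2, A=4.88 = 0.6694

0.6694


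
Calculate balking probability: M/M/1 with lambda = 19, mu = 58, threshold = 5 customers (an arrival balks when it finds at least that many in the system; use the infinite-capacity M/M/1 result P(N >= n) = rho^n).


P(N >= 5) = rho^5 = (19/58)^5 = 0.0038

0.0038


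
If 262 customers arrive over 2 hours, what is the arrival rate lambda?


lambda = total arrivals / time = 262 / 2 = 131.0 per hour

131.0 per hour


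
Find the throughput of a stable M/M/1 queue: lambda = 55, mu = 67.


For a stable queue (lambda < mu), throughput = lambda = 55 per hour

55 per hour


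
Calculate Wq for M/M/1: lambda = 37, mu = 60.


rho = 37/60; Wq = rho/(mu - lambda) = 0.0268 hours

0.0268 hours


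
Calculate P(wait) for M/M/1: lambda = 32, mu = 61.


P(wait) = rho = lambda/mu = 32/61 = 0.5246

0.5246


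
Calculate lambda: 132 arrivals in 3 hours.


lambda = total arrivals / time = 132 / 3 = 44.0 per hour

44.0 per hour


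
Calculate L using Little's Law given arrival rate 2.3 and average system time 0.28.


L = lambda * W = 2.3 * 0.28 = 0.64

0.64


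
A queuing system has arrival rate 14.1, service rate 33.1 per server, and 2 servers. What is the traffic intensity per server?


rho = lambda / (c * mu) = 14.1 / (2 * 33.1) = 0.213

0.213


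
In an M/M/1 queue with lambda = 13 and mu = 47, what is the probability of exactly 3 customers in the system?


rho = 13/47; P(n) = (1-rho)*rho^n = (1-13/47)*(13/47)^3 = 0.0153

0.0153


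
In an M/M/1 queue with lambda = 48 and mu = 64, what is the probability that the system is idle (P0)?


P0 = 1 - rho = 1 - 48/64 = 0.25

0.25


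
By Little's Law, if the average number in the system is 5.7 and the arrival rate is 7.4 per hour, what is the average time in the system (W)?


W = L / lambda = 5.7 / 7.4 = 0.7703 hours

0.7703 hours


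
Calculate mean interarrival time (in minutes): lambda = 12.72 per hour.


Mean interarrival time = 60/lambda = 60/12.72 = 4.72 minutes

4.72 minutes


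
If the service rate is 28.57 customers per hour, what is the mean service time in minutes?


Mean service time = 60/mu = 60/28.57 = 2.1 minutes

2.1 minutes


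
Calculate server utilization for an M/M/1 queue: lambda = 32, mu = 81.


rho = lambda/mu = 32/81 = 0.3951

0.3951


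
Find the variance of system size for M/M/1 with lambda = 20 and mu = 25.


rho = 20/25; Var(N) = rho/(1-rho)^2 = 20.0

20.0


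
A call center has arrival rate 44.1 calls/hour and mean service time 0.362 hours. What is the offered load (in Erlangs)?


Offered load a = lambda * E[S] = 44.1 * 0.362 = 15.96 Erlangs

15.96 Erlangs


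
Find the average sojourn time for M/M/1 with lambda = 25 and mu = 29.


W = 1/(mu - lambda) = 1/(29 - 25) = 0.25 hours

0.25 hours


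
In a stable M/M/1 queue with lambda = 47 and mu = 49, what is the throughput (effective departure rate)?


For a stable queue (lambda < mu), throughput = lambda = 47 per hour

47 per hour


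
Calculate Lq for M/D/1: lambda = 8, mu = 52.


M/D/1: Lq = rho^2 / (2*(1-rho)) where rho = 8/52; Lq = 0.01

0.01


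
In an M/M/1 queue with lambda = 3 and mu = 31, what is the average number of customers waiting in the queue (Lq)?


rho = 3/31; Lq = rho^2/(1-rho) = 0.01

0.01


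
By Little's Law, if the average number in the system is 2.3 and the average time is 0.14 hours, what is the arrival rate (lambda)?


lambda = L / W = 2.3 / 0.14 = 16.43 per hour

16.43 per hour


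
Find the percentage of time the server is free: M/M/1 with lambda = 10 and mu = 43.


Idle fraction = (1 - rho) * 100 = (1 - 10/43) * 100 = 76.7%

76.7%


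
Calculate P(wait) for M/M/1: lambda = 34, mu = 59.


P(wait) = rho = lambda/mu = 34/59 = 0.5763

0.5763


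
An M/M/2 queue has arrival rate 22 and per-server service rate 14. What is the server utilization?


rho = lambda/(c*mu) = 22/(2*14) = 0.7857

0.7857


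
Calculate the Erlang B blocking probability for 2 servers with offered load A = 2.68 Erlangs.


B(N,A) = (A^N/N!) / sum(A^k/k!, k=0..N) with N=2, A=2.68 = 0.4939

0.4939


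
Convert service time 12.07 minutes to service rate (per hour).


mu = 60 / avg_service_time = 60 / 12.07 = 4.97 per hour

4.97 per hour


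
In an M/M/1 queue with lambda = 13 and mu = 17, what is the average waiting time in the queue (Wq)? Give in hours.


rho = 13/17; Wq = rho/(mu - lambda) = 0.1912 hours

0.1912 hours


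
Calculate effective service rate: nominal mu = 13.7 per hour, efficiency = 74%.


Effective rate = mu * efficiency = 13.7 * 0.74 = 10.14 per hour

10.14 per hour


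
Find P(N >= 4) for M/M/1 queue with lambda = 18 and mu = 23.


P(N >= 4) = rho^4 = (18/23)^4 = 0.3751

0.3751


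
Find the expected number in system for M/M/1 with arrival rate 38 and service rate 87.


rho = 38/87; L = rho/(1-rho) = 0.78

0.78


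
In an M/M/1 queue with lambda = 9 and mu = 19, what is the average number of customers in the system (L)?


rho = 9/19; L = rho/(1-rho) = 0.9

0.9


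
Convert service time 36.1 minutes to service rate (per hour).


mu = 60 / avg_service_time = 60 / 36.1 = 1.66 per hour

1.66 per hour


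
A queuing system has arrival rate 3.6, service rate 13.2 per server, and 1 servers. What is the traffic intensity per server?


rho = lambda / (c * mu) = 3.6 / (1 * 13.2) = 0.2727

0.2727


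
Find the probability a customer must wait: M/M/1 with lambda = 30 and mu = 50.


P(wait) = rho = lambda/mu = 30/50 = 0.6

0.6


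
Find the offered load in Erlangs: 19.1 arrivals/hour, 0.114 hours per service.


Offered load a = lambda * E[S] = 19.1 * 0.114 = 2.18 Erlangs

2.18 Erlangs


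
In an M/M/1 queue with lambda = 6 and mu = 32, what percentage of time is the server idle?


Idle fraction = (1 - rho) * 100 = (1 - 6/32) * 100 = 81.3%

81.3%


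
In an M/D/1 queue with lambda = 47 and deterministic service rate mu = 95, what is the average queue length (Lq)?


M/D/1: Lq = rho^2 / (2*(1-rho)) where rho = 47/95; Lq = 0.24

0.24


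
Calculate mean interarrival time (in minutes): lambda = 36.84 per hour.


Mean interarrival time = 60/lambda = 60/36.84 = 1.63 minutes

1.63 minutes


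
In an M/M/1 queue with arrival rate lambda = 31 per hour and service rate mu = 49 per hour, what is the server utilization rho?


rho = lambda/mu = 31/49 = 0.6327

0.6327


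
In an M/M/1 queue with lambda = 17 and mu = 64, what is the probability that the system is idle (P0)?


P0 = 1 - rho = 1 - 17/64 = 0.7344

0.7344


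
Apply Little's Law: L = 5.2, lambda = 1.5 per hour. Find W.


W = L / lambda = 5.2 / 1.5 = 3.4667 hours

3.4667 hours


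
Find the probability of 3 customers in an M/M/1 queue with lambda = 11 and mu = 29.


rho = 11/29; P(n) = (1-rho)*rho^n = (1-11/29)*(11/29)^3 = 0.0339

0.0339


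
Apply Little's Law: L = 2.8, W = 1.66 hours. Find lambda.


lambda = L / W = 2.8 / 1.66 = 1.69 per hour

1.69 per hour


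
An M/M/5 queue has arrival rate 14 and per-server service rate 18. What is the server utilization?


rho = lambda/(c*mu) = 14/(5*18) = 0.1556

0.1556


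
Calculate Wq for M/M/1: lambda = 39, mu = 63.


rho = 39/63; Wq = rho/(mu - lambda) = 0.0258 hours

0.0258 hours


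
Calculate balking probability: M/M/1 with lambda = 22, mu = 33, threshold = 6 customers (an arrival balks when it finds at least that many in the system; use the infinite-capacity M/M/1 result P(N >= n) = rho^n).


P(N >= 6) = rho^6 = (22/33)^6 = 0.0878

0.0878


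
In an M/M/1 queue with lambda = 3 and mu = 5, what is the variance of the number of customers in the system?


rho = 3/5; Var(N) = rho/(1-rho)^2 = 3.75

3.75


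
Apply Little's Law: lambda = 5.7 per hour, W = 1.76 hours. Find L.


L = lambda * W = 5.7 * 1.76 = 10.03

10.03


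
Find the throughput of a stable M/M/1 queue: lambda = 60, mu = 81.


For a stable queue (lambda < mu), throughput = lambda = 60 per hour

60 per hour


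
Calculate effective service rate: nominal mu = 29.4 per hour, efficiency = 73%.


Effective rate = mu * efficiency = 29.4 * 0.73 = 21.46 per hour

21.46 per hour


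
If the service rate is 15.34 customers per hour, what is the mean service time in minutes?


Mean service time = 60/mu = 60/15.34 = 3.91 minutes

3.91 minutes


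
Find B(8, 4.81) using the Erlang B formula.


B(N,A) = (A^N/N!) / sum(A^k/k!, k=0..N) with N=8, A=4.81 = 0.0614

0.0614


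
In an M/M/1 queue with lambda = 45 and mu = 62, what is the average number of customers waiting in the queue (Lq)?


rho = 45/62; Lq = rho^2/(1-rho) = 1.92

1.92


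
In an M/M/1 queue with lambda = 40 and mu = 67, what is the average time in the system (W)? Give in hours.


W = 1/(mu - lambda) = 1/(67 - 40) = 0.037 hours

0.037 hours


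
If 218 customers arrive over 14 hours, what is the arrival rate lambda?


lambda = total arrivals / time = 218 / 14 = 15.57 per hour

15.57 per hour


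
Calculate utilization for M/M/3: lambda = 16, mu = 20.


rho = lambda/(c*mu) = 16/(3*20) = 0.2667

0.2667


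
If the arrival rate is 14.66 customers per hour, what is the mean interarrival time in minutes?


Mean interarrival time = 60/lambda = 60/14.66 = 4.09 minutes

4.09 minutes


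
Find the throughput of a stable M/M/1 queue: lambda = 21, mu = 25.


For a stable queue (lambda < mu), throughput = lambda = 21 per hour

21 per hour


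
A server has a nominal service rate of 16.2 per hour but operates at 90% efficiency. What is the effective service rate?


Effective rate = mu * efficiency = 16.2 * 0.9 = 14.58 per hour

14.58 per hour


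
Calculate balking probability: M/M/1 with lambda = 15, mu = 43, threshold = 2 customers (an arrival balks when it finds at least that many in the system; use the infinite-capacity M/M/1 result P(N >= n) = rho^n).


P(N >= 2) = rho^2 = (15/43)^2 = 0.1217

0.1217


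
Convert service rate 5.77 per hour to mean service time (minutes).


Mean service time = 60/mu = 60/5.77 = 10.4 minutes

10.4 minutes


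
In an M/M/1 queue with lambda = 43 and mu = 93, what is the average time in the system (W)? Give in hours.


W = 1/(mu - lambda) = 1/(93 - 43) = 0.02 hours

0.02 hours


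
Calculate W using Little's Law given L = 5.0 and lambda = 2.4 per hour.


W = L / lambda = 5.0 / 2.4 = 2.0833 hours

2.0833 hours


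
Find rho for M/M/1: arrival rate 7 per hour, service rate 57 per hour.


rho = lambda/mu = 7/57 = 0.1228

0.1228


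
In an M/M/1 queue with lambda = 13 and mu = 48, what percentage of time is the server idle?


Idle fraction = (1 - rho) * 100 = (1 - 13/48) * 100 = 72.9%

72.9%


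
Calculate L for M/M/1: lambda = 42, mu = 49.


rho = 42/49; L = rho/(1-rho) = 6.0

6.0


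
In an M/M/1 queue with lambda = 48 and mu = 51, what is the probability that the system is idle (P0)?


P0 = 1 - rho = 1 - 48/51 = 0.0588

0.0588


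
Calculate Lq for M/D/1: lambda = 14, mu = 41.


M/D/1: Lq = rho^2 / (2*(1-rho)) where rho = 14/41; Lq = 0.09

0.09


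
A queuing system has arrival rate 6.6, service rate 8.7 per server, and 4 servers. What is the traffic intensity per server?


rho = lambda / (c * mu) = 6.6 / (4 * 8.7) = 0.1897

0.1897


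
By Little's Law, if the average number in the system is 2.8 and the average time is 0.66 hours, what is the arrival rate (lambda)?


lambda = L / W = 2.8 / 0.66 = 4.24 per hour

4.24 per hour


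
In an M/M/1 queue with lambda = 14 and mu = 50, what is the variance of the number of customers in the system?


rho = 14/50; Var(N) = rho/(1-rho)^2 = 0.54

0.54


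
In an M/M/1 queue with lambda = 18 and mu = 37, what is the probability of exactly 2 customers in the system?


rho = 18/37; P(n) = (1-rho)*rho^n = (1-18/37)*(18/37)^2 = 0.1215

0.1215


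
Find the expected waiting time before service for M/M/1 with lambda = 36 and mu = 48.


rho = 36/48; Wq = rho/(mu - lambda) = 0.0625 hours

0.0625 hours


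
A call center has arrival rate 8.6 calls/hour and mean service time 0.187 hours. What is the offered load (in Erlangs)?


Offered load a = lambda * E[S] = 8.6 * 0.187 = 1.61 Erlangs

1.61 Erlangs


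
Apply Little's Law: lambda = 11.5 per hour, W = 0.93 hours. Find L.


L = lambda * W = 11.5 * 0.93 = 10.7

10.7


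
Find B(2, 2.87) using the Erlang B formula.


B(N,A) = (A^N/N!) / sum(A^k/k!, k=0..N) with N=2, A=2.87 = 0.5156

0.5156


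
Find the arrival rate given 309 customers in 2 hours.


lambda = total arrivals / time = 309 / 2 = 154.5 per hour

154.5 per hour


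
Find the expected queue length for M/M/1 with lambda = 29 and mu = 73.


rho = 29/73; Lq = rho^2/(1-rho) = 0.26

0.26


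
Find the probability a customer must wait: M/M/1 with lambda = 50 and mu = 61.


P(wait) = rho = lambda/mu = 50/61 = 0.8197

0.8197


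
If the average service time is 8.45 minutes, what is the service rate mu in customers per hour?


mu = 60 / avg_service_time = 60 / 8.45 = 7.1 per hour

7.1 per hour


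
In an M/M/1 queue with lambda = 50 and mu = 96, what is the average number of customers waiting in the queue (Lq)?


rho = 50/96; Lq = rho^2/(1-rho) = 0.57

0.57


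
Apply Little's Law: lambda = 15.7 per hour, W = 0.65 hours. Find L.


L = lambda * W = 15.7 * 0.65 = 10.21

10.21


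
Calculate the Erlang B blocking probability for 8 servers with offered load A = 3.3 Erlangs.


B(N,A) = (A^N/N!) / sum(A^k/k!, k=0..N) with N=8, A=3.3 = 0.013

0.013


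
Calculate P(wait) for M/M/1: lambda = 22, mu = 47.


P(wait) = rho = lambda/mu = 22/47 = 0.4681

0.4681


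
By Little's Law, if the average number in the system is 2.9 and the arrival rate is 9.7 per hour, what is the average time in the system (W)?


W = L / lambda = 2.9 / 9.7 = 0.299 hours

0.299 hours


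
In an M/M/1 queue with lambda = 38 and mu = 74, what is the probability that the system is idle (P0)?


P0 = 1 - rho = 1 - 38/74 = 0.4865

0.4865


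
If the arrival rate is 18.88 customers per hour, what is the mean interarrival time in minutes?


Mean interarrival time = 60/lambda = 60/18.88 = 3.18 minutes

3.18 minutes


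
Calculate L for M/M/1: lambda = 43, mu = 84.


rho = 43/84; L = rho/(1-rho) = 1.05

1.05


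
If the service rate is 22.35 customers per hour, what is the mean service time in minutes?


Mean service time = 60/mu = 60/22.35 = 2.68 minutes

2.68 minutes


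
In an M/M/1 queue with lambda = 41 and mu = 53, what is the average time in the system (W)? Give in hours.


W = 1/(mu - lambda) = 1/(53 - 41) = 0.0833 hours

0.0833 hours


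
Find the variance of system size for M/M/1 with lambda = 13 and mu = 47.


rho = 13/47; Var(N) = rho/(1-rho)^2 = 0.53

0.53


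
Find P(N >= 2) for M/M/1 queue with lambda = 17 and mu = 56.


P(N >= 2) = rho^2 = (17/56)^2 = 0.0922

0.0922


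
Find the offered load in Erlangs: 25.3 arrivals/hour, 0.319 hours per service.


Offered load a = lambda * E[S] = 25.3 * 0.319 = 8.07 Erlangs

8.07 Erlangs


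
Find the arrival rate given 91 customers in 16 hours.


lambda = total arrivals / time = 91 / 16 = 5.69 per hour

5.69 per hour


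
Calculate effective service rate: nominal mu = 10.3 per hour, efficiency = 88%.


Effective rate = mu * efficiency = 10.3 * 0.88 = 9.06 per hour

9.06 per hour


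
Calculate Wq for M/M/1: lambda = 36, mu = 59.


rho = 36/59; Wq = rho/(mu - lambda) = 0.0265 hours

0.0265 hours


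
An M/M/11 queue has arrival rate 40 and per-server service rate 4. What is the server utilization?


rho = lambda/(c*mu) = 40/(11*4) = 0.9091

0.9091


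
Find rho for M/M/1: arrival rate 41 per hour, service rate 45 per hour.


rho = lambda/mu = 41/45 = 0.9111

0.9111


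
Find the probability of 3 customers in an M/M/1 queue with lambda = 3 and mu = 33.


rho = 3/33; P(n) = (1-rho)*rho^n = (1-3/33)*(3/33)^3 = 0.0007

0.0007


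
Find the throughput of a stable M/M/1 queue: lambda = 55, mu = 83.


For a stable queue (lambda < mu), throughput = lambda = 55 per hour

55 per hour


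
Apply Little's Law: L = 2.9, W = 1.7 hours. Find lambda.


lambda = L / W = 2.9 / 1.7 = 1.71 per hour

1.71 per hour


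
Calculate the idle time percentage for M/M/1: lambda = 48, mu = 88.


Idle fraction = (1 - rho) * 100 = (1 - 48/88) * 100 = 45.5%

45.5%


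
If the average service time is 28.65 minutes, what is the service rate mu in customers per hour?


mu = 60 / avg_service_time = 60 / 28.65 = 2.09 per hour

2.09 per hour


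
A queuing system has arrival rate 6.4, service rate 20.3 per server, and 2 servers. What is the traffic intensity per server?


rho = lambda / (c * mu) = 6.4 / (2 * 20.3) = 0.1576

0.1576


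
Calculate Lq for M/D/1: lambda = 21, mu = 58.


M/D/1: Lq = rho^2 / (2*(1-rho)) where rho = 21/58; Lq = 0.1

0.1


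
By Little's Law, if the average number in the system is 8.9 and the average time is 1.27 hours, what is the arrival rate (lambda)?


lambda = L / W = 8.9 / 1.27 = 7.01 per hour

7.01 per hour


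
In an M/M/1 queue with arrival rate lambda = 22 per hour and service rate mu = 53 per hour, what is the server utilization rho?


rho = lambda/mu = 22/53 = 0.4151

0.4151


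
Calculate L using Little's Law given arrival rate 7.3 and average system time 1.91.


L = lambda * W = 7.3 * 1.91 = 13.94

13.94


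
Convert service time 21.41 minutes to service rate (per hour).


mu = 60 / avg_service_time = 60 / 21.41 = 2.8 per hour

2.8 per hour


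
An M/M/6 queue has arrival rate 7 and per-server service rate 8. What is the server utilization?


rho = lambda/(c*mu) = 7/(6*8) = 0.1458

0.1458


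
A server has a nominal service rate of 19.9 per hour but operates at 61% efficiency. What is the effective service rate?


Effective rate = mu * efficiency = 19.9 * 0.61 = 12.14 per hour

12.14 per hour


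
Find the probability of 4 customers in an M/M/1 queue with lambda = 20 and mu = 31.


rho = 20/31; P(n) = (1-rho)*rho^n = (1-20/31)*(20/31)^4 = 0.0615

0.0615


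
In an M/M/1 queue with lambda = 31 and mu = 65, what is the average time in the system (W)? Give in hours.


W = 1/(mu - lambda) = 1/(65 - 31) = 0.0294 hours

0.0294 hours


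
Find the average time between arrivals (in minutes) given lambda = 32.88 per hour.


Mean interarrival time = 60/lambda = 60/32.88 = 1.82 minutes

1.82 minutes


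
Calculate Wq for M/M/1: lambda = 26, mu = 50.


rho = 26/50; Wq = rho/(mu - lambda) = 0.0217 hours

0.0217 hours


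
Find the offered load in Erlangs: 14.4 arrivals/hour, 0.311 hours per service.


Offered load a = lambda * E[S] = 14.4 * 0.311 = 4.48 Erlangs

4.48 Erlangs


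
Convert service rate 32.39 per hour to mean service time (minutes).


Mean service time = 60/mu = 60/32.39 = 1.85 minutes

1.85 minutes


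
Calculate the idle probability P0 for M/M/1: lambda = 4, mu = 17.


P0 = 1 - rho = 1 - 4/17 = 0.7647

0.7647


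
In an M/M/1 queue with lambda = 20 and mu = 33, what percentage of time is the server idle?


Idle fraction = (1 - rho) * 100 = (1 - 20/33) * 100 = 39.4%

39.4%


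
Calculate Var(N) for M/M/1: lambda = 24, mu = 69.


rho = 24/69; Var(N) = rho/(1-rho)^2 = 0.82

0.82


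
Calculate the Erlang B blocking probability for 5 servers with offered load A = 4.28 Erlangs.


B(N,A) = (A^N/N!) / sum(A^k/k!, k=0..N) with N=5, A=4.28 = 0.2239

0.2239


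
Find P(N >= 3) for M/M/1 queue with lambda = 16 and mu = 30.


P(N >= 3) = rho^3 = (16/30)^3 = 0.1517

0.1517


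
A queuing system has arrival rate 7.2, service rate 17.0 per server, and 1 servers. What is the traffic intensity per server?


rho = lambda / (c * mu) = 7.2 / (1 * 17.0) = 0.4235

0.4235


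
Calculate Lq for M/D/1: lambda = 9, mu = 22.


M/D/1: Lq = rho^2 / (2*(1-rho)) where rho = 9/22; Lq = 0.14

0.14


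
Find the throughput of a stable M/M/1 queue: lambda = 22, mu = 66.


For a stable queue (lambda < mu), throughput = lambda = 22 per hour

22 per hour


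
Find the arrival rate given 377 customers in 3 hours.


lambda = total arrivals / time = 377 / 3 = 125.67 per hour

125.67 per hour


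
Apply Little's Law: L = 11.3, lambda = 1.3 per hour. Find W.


W = L / lambda = 11.3 / 1.3 = 8.6923 hours

8.6923 hours


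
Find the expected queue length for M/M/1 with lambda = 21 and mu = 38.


rho = 21/38; Lq = rho^2/(1-rho) = 0.68

0.68


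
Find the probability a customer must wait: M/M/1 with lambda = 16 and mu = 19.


P(wait) = rho = lambda/mu = 16/19 = 0.8421

0.8421


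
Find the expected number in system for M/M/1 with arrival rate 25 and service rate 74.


rho = 25/74; L = rho/(1-rho) = 0.51

0.51


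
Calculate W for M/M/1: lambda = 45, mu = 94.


W = 1/(mu - lambda) = 1/(94 - 45) = 0.0204 hours

0.0204 hours


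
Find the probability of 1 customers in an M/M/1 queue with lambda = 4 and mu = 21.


rho = 4/21; P(n) = (1-rho)*rho^n = (1-4/21)*(4/21)^1 = 0.1542

0.1542


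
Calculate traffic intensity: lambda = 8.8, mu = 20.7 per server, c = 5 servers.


rho = lambda / (c * mu) = 8.8 / (5 * 20.7) = 0.085

0.085


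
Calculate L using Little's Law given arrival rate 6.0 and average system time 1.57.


L = lambda * W = 6.0 * 1.57 = 9.42

9.42


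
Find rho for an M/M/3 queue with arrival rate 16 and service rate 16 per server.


rho = lambda/(c*mu) = 16/(3*16) = 0.3333

0.3333


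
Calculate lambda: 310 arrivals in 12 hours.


lambda = total arrivals / time = 310 / 12 = 25.83 per hour

25.83 per hour


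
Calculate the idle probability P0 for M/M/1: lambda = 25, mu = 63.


P0 = 1 - rho = 1 - 25/63 = 0.6032

0.6032


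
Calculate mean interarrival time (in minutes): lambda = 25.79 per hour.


Mean interarrival time = 60/lambda = 60/25.79 = 2.33 minutes

2.33 minutes


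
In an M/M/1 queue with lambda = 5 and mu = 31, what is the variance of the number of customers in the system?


rho = 5/31; Var(N) = rho/(1-rho)^2 = 0.23

0.23


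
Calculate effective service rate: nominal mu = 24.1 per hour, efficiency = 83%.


Effective rate = mu * efficiency = 24.1 * 0.83 = 20.0 per hour

20.0 per hour


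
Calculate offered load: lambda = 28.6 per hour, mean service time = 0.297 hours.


Offered load a = lambda * E[S] = 28.6 * 0.297 = 8.49 Erlangs

8.49 Erlangs


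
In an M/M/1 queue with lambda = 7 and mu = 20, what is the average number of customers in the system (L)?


rho = 7/20; L = rho/(1-rho) = 0.54

0.54


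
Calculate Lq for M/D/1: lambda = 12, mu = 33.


M/D/1: Lq = rho^2 / (2*(1-rho)) where rho = 12/33; Lq = 0.1

0.1


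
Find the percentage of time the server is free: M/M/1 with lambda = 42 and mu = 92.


Idle fraction = (1 - rho) * 100 = (1 - 42/92) * 100 = 54.3%

54.3%


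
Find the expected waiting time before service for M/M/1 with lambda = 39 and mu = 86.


rho = 39/86; Wq = rho/(mu - lambda) = 0.0096 hours

0.0096 hours


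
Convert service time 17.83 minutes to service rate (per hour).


mu = 60 / avg_service_time = 60 / 17.83 = 3.37 per hour

3.37 per hour


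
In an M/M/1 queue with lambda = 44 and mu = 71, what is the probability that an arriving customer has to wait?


P(wait) = rho = lambda/mu = 44/71 = 0.6197

0.6197


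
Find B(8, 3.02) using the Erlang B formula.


B(N,A) = (A^N/N!) / sum(A^k/k!, k=0..N) with N=8, A=3.02 = 0.0084

0.0084


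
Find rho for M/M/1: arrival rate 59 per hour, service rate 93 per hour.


rho = lambda/mu = 59/93 = 0.6344

0.6344


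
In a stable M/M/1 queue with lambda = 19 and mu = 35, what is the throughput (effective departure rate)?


For a stable queue (lambda < mu), throughput = lambda = 19 per hour

19 per hour


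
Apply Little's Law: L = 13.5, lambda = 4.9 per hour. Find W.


W = L / lambda = 13.5 / 4.9 = 2.7551 hours

2.7551 hours


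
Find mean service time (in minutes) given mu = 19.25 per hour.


Mean service time = 60/mu = 60/19.25 = 3.12 minutes

3.12 minutes


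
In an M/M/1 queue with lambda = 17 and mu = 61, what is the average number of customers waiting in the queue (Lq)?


rho = 17/61; Lq = rho^2/(1-rho) = 0.11

0.11


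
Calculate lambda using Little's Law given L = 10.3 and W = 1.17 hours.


lambda = L / W = 10.3 / 1.17 = 8.8 per hour

8.8 per hour


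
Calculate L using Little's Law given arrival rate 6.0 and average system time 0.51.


L = lambda * W = 6.0 * 0.51 = 3.06

3.06


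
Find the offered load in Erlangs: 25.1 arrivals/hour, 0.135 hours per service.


Offered load a = lambda * E[S] = 25.1 * 0.135 = 3.39 Erlangs

3.39 Erlangs


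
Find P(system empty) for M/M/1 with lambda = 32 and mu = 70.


P0 = 1 - rho = 1 - 32/70 = 0.5429

0.5429


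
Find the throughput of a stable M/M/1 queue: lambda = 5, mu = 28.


For a stable queue (lambda < mu), throughput = lambda = 5 per hour

5 per hour


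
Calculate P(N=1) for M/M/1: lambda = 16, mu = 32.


rho = 16/32; P(n) = (1-rho)*rho^n = (1-16/32)*(16/32)^1 = 0.25

0.25


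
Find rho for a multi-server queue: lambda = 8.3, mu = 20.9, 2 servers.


rho = lambda / (c * mu) = 8.3 / (2 * 20.9) = 0.1986

0.1986


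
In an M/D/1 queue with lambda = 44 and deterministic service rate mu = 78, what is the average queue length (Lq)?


M/D/1: Lq = rho^2 / (2*(1-rho)) where rho = 44/78; Lq = 0.37

0.37


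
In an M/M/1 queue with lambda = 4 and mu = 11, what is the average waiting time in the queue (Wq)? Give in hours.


rho = 4/11; Wq = rho/(mu - lambda) = 0.0519 hours

0.0519 hours


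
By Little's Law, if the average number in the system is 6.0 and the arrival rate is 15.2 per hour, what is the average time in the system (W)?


W = L / lambda = 6.0 / 15.2 = 0.3947 hours

0.3947 hours


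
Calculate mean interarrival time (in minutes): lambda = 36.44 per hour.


Mean interarrival time = 60/lambda = 60/36.44 = 1.65 minutes

1.65 minutes


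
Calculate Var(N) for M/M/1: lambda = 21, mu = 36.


rho = 21/36; Var(N) = rho/(1-rho)^2 = 3.36

3.36


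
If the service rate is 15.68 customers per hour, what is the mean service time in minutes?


Mean service time = 60/mu = 60/15.68 = 3.83 minutes

3.83 minutes


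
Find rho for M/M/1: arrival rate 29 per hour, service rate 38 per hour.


rho = lambda/mu = 29/38 = 0.7632

0.7632


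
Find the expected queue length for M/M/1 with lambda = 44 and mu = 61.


rho = 44/61; Lq = rho^2/(1-rho) = 1.87

1.87


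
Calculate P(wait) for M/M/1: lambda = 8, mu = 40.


P(wait) = rho = lambda/mu = 8/40 = 0.2

0.2


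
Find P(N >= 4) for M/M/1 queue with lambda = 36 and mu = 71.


P(N >= 4) = rho^4 = (36/71)^4 = 0.0661

0.0661


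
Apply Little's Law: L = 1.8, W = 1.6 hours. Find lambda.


lambda = L / W = 1.8 / 1.6 = 1.13 per hour

1.13 per hour


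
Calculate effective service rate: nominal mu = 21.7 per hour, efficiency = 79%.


Effective rate = mu * efficiency = 21.7 * 0.79 = 17.14 per hour

17.14 per hour


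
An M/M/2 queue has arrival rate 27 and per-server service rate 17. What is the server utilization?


rho = lambda/(c*mu) = 27/(2*17) = 0.7941

0.7941


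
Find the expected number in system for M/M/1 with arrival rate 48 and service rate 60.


rho = 48/60; L = rho/(1-rho) = 4.0

4.0


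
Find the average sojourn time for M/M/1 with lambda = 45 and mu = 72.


W = 1/(mu - lambda) = 1/(72 - 45) = 0.037 hours

0.037 hours


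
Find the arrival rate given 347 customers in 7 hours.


lambda = total arrivals / time = 347 / 7 = 49.57 per hour

49.57 per hour


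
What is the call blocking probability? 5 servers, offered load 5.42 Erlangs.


B(N,A) = (A^N/N!) / sum(A^k/k!, k=0..N) with N=5, A=5.42 = 0.318

0.318


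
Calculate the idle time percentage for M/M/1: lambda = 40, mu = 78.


Idle fraction = (1 - rho) * 100 = (1 - 40/78) * 100 = 48.7%

48.7%


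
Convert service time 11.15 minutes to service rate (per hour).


mu = 60 / avg_service_time = 60 / 11.15 = 5.38 per hour

5.38 per hour


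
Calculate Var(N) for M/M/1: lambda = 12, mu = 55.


rho = 12/55; Var(N) = rho/(1-rho)^2 = 0.36

0.36


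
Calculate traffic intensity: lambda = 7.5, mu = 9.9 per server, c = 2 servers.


rho = lambda / (c * mu) = 7.5 / (2 * 9.9) = 0.3788

0.3788


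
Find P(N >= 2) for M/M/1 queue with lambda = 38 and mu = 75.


P(N >= 2) = rho^2 = (38/75)^2 = 0.2567

0.2567


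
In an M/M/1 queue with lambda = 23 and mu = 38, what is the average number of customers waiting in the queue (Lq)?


rho = 23/38; Lq = rho^2/(1-rho) = 0.93

0.93


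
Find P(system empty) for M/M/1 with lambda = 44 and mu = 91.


P0 = 1 - rho = 1 - 44/91 = 0.5165

0.5165


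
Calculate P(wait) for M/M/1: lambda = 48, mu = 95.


P(wait) = rho = lambda/mu = 48/95 = 0.5053

0.5053


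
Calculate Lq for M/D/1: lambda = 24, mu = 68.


M/D/1: Lq = rho^2 / (2*(1-rho)) where rho = 24/68; Lq = 0.1

0.1


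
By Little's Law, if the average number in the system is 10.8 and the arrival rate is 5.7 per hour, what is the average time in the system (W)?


W = L / lambda = 10.8 / 5.7 = 1.8947 hours

1.8947 hours


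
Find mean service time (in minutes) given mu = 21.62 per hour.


Mean service time = 60/mu = 60/21.62 = 2.78 minutes

2.78 minutes


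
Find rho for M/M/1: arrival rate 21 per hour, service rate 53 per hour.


rho = lambda/mu = 21/53 = 0.3962

0.3962


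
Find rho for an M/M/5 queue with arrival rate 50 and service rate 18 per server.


rho = lambda/(c*mu) = 50/(5*18) = 0.5556

0.5556


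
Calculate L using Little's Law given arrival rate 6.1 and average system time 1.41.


L = lambda * W = 6.1 * 1.41 = 8.6

8.6


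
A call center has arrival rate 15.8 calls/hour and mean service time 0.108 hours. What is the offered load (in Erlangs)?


Offered load a = lambda * E[S] = 15.8 * 0.108 = 1.71 Erlangs

1.71 Erlangs


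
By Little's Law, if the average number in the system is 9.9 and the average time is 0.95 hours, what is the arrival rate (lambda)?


lambda = L / W = 9.9 / 0.95 = 10.42 per hour

10.42 per hour


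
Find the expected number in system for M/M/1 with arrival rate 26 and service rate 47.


rho = 26/47; L = rho/(1-rho) = 1.24

1.24


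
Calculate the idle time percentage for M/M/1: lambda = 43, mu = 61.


Idle fraction = (1 - rho) * 100 = (1 - 43/61) * 100 = 29.5%

29.5%


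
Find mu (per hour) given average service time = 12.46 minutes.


mu = 60 / avg_service_time = 60 / 12.46 = 4.82 per hour

4.82 per hour


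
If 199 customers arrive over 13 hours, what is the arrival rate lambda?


lambda = total arrivals / time = 199 / 13 = 15.31 per hour

15.31 per hour


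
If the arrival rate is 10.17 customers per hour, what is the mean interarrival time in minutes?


Mean interarrival time = 60/lambda = 60/10.17 = 5.9 minutes

5.9 minutes


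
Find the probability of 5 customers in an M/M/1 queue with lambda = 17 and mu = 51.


rho = 17/51; P(n) = (1-rho)*rho^n = (1-17/51)*(17/51)^5 = 0.0027

0.0027


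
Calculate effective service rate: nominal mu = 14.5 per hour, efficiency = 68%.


Effective rate = mu * efficiency = 14.5 * 0.68 = 9.86 per hour

9.86 per hour


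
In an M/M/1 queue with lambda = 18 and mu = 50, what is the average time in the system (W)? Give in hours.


W = 1/(mu - lambda) = 1/(50 - 18) = 0.0313 hours

0.0313 hours


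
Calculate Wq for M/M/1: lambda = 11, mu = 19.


rho = 11/19; Wq = rho/(mu - lambda) = 0.0724 hours

0.0724 hours


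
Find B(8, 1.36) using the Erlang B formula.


B(N,A) = (A^N/N!) / sum(A^k/k!, k=0..N) with N=8, A=1.36 = 0.0001

0.0001


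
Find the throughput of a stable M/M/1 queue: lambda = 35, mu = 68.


For a stable queue (lambda < mu), throughput = lambda = 35 per hour

35 per hour


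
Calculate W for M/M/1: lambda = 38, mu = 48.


W = 1/(mu - lambda) = 1/(48 - 38) = 0.1 hours

0.1 hours


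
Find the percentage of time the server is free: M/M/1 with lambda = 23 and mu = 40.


Idle fraction = (1 - rho) * 100 = (1 - 23/40) * 100 = 42.5%

42.5%


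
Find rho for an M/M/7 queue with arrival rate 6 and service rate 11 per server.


rho = lambda/(c*mu) = 6/(7*11) = 0.0779

0.0779


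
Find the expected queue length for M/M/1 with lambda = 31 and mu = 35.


rho = 31/35; Lq = rho^2/(1-rho) = 6.86

6.86


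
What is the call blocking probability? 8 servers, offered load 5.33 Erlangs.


B(N,A) = (A^N/N!) / sum(A^k/k!, k=0..N) with N=8, A=5.33 = 0.0862

0.0862


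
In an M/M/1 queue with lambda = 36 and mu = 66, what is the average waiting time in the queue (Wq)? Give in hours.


rho = 36/66; Wq = rho/(mu - lambda) = 0.0182 hours

0.0182 hours


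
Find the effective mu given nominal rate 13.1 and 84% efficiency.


Effective rate = mu * efficiency = 13.1 * 0.84 = 11.0 per hour

11.0 per hour


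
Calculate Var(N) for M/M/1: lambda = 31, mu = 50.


rho = 31/50; Var(N) = rho/(1-rho)^2 = 4.29

4.29


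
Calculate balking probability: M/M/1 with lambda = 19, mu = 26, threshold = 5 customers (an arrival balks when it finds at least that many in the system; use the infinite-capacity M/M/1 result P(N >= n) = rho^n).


P(N >= 5) = rho^5 = (19/26)^5 = 0.2084

0.2084


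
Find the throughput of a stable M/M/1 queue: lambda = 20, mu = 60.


For a stable queue (lambda < mu), throughput = lambda = 20 per hour

20 per hour


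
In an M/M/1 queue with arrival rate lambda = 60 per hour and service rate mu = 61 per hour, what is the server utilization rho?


rho = lambda/mu = 60/61 = 0.9836

0.9836


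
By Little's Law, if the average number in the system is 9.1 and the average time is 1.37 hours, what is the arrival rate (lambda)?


lambda = L / W = 9.1 / 1.37 = 6.64 per hour

6.64 per hour


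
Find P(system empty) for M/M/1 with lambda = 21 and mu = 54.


P0 = 1 - rho = 1 - 21/54 = 0.6111

0.6111


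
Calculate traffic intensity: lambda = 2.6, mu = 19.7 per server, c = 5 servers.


rho = lambda / (c * mu) = 2.6 / (5 * 19.7) = 0.0264

0.0264


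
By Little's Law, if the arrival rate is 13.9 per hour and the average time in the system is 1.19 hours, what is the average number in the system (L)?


L = lambda * W = 13.9 * 1.19 = 16.54

16.54


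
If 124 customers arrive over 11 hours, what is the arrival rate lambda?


lambda = total arrivals / time = 124 / 11 = 11.27 per hour

11.27 per hour


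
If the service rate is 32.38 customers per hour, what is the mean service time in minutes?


Mean service time = 60/mu = 60/32.38 = 1.85 minutes

1.85 minutes


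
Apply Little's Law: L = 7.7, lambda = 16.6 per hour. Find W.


W = L / lambda = 7.7 / 16.6 = 0.4639 hours

0.4639 hours


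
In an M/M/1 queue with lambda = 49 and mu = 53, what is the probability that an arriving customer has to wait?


P(wait) = rho = lambda/mu = 49/53 = 0.9245

0.9245


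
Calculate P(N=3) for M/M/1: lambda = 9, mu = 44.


rho = 9/44; P(n) = (1-rho)*rho^n = (1-9/44)*(9/44)^3 = 0.0068

0.0068


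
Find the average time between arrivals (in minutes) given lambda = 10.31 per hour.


Mean interarrival time = 60/lambda = 60/10.31 = 5.82 minutes

5.82 minutes


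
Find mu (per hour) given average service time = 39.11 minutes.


mu = 60 / avg_service_time = 60 / 39.11 = 1.53 per hour

1.53 per hour


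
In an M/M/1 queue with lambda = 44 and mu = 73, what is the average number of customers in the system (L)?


rho = 44/73; L = rho/(1-rho) = 1.52

1.52


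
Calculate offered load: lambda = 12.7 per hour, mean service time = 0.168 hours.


Offered load a = lambda * E[S] = 12.7 * 0.168 = 2.13 Erlangs

2.13 Erlangs


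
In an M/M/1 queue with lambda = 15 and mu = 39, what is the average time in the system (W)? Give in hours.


W = 1/(mu - lambda) = 1/(39 - 15) = 0.0417 hours

0.0417 hours


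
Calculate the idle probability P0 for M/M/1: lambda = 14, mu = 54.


P0 = 1 - rho = 1 - 14/54 = 0.7407

0.7407


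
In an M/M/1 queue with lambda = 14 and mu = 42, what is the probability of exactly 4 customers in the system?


rho = 14/42; P(n) = (1-rho)*rho^n = (1-14/42)*(14/42)^4 = 0.0082

0.0082


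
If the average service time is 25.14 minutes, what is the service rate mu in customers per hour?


mu = 60 / avg_service_time = 60 / 25.14 = 2.39 per hour

2.39 per hour


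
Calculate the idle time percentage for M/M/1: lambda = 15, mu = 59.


Idle fraction = (1 - rho) * 100 = (1 - 15/59) * 100 = 74.6%

74.6%


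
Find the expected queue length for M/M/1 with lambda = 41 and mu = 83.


rho = 41/83; Lq = rho^2/(1-rho) = 0.48

0.48


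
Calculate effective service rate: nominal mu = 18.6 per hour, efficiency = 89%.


Effective rate = mu * efficiency = 18.6 * 0.89 = 16.55 per hour

16.55 per hour


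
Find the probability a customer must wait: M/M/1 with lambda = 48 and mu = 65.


P(wait) = rho = lambda/mu = 48/65 = 0.7385

0.7385


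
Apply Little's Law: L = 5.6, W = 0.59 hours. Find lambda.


lambda = L / W = 5.6 / 0.59 = 9.49 per hour

9.49 per hour


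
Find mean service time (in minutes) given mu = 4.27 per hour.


Mean service time = 60/mu = 60/4.27 = 14.05 minutes

14.05 minutes


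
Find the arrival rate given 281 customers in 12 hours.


lambda = total arrivals / time = 281 / 12 = 23.42 per hour

23.42 per hour


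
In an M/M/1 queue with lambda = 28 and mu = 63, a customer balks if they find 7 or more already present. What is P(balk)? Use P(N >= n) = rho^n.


P(N >= 7) = rho^7 = (28/63)^7 = 0.0034

0.0034


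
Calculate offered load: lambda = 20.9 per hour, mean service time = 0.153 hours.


Offered load a = lambda * E[S] = 20.9 * 0.153 = 3.2 Erlangs

3.2 Erlangs


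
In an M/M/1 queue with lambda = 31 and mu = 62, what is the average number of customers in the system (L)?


rho = 31/62; L = rho/(1-rho) = 1.0

1.0


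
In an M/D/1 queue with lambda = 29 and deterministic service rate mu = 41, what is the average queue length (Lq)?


M/D/1: Lq = rho^2 / (2*(1-rho)) where rho = 29/41; Lq = 0.85

0.85
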